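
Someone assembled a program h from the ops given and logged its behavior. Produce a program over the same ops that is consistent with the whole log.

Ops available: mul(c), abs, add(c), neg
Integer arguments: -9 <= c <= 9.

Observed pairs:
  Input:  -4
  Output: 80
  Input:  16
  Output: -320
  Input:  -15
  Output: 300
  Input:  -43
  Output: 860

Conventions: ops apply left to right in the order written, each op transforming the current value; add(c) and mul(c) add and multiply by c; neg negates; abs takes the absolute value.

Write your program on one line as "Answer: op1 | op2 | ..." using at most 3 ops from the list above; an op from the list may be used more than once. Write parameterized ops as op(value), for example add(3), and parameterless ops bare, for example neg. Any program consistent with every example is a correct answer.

mul(-5) | mul(4)

Check, running the answer program on each example:
  -4 -> 20 -> 80
  16 -> -80 -> -320
  -15 -> 75 -> 300
  -43 -> 215 -> 860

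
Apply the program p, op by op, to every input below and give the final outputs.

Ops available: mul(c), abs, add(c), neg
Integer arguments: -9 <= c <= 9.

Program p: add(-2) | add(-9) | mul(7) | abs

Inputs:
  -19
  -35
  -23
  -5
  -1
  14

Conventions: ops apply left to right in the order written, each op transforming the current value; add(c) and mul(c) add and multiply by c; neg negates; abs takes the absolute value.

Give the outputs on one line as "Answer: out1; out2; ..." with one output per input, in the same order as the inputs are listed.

210; 322; 238; 112; 84; 21

Execution, op by op:
  -19 -> -21 -> -30 -> -210 -> 210
  -35 -> -37 -> -46 -> -322 -> 322
  -23 -> -25 -> -34 -> -238 -> 238
  -5 -> -7 -> -16 -> -112 -> 112
  -1 -> -3 -> -12 -> -84 -> 84
  14 -> 12 -> 3 -> 21 -> 21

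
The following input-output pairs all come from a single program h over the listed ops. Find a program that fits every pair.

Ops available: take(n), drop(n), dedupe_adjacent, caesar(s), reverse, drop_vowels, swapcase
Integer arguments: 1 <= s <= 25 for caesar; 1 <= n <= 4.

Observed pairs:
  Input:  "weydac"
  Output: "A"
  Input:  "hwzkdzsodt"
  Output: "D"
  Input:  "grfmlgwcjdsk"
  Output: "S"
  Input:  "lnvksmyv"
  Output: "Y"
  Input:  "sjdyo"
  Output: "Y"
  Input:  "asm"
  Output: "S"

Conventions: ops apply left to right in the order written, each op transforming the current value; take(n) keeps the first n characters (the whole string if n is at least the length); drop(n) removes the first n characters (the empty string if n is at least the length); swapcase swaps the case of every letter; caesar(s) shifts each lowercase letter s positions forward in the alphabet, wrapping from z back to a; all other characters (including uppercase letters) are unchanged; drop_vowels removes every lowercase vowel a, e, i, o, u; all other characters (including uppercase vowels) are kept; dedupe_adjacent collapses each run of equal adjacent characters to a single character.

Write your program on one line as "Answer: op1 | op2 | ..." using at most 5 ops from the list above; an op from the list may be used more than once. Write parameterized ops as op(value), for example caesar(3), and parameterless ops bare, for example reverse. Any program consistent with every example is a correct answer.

swapcase | reverse | drop(1) | take(1)

Check, running the answer program on each example:
  "weydac" -> "WEYDAC" -> "CADYEW" -> "ADYEW" -> "A"
  "hwzkdzsodt" -> "HWZKDZSODT" -> "TDOSZDKZWH" -> "DOSZDKZWH" -> "D"
  "grfmlgwcjdsk" -> "GRFMLGWCJDSK" -> "KSDJCWGLMFRG" -> "SDJCWGLMFRG" -> "S"
  "lnvksmyv" -> "LNVKSMYV" -> "VYMSKVNL" -> "YMSKVNL" -> "Y"
  "sjdyo" -> "SJDYO" -> "OYDJS" -> "YDJS" -> "Y"
  "asm" -> "ASM" -> "MSA" -> "SA" -> "S"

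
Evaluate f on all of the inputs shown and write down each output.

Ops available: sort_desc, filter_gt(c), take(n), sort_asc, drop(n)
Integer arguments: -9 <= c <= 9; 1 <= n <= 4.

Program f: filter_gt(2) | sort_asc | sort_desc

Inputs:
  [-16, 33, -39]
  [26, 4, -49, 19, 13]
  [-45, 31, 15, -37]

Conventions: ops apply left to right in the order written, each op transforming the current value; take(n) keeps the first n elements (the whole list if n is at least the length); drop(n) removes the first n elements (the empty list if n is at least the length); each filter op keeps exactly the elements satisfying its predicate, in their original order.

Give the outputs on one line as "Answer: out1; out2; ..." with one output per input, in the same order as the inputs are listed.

Execution, op by op:
  [-16, 33, -39] -> [33] -> [33] -> [33]
  [26, 4, -49, 19, 13] -> [26, 4, 19, 13] -> [4, 13, 19, 26] -> [26, 19, 13, 4]
  [-45, 31, 15, -37] -> [31, 15] -> [15, 31] -> [31, 15]

[33]; [26, 19, 13, 4]; [31, 15]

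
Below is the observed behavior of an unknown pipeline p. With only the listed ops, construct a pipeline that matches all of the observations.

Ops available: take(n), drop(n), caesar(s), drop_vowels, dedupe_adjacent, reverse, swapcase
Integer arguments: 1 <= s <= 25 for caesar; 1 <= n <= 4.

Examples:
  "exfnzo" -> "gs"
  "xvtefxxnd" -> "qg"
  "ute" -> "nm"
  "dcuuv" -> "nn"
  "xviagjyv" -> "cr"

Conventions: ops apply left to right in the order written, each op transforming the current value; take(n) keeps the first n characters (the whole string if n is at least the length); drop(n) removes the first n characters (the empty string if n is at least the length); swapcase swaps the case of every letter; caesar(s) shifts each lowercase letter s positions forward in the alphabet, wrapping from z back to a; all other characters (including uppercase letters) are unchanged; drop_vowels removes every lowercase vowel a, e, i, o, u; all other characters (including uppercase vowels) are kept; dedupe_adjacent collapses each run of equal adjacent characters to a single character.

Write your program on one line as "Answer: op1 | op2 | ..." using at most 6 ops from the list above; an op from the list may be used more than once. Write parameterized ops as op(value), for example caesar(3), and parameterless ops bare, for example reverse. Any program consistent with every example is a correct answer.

reverse | take(3) | caesar(19) | drop(1) | reverse

Check, running the answer program on each example:
  "exfnzo" -> "oznfxe" -> "ozn" -> "hsg" -> "sg" -> "gs"
  "xvtefxxnd" -> "dnxxfetvx" -> "dnx" -> "wgq" -> "gq" -> "qg"
  "ute" -> "etu" -> "etu" -> "xmn" -> "mn" -> "nm"
  "dcuuv" -> "vuucd" -> "vuu" -> "onn" -> "nn" -> "nn"
  "xviagjyv" -> "vyjgaivx" -> "vyj" -> "orc" -> "rc" -> "cr"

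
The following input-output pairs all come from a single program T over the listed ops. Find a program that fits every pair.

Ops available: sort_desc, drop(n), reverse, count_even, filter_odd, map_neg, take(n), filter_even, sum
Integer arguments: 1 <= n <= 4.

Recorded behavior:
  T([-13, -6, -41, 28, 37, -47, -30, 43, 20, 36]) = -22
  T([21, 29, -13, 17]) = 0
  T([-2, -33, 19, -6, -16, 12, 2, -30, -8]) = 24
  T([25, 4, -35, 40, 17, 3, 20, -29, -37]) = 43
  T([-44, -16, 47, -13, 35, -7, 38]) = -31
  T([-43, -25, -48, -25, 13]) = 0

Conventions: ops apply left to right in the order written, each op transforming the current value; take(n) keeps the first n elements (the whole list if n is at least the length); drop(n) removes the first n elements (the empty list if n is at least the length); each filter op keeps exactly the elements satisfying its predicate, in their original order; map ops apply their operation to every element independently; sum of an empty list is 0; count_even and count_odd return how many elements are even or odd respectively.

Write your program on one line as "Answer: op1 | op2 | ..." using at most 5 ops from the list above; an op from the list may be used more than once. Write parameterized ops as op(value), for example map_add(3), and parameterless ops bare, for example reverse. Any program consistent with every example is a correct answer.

drop(2) | map_neg | drop(3) | sort_desc | sum

Check, running the answer program on each example:
  [-13, -6, -41, 28, 37, -47, -30, 43, 20, 36] -> [-41, 28, 37, -47, -30, 43, 20, 36] -> [41, -28, -37, 47, 30, -43, -20, -36] -> [47, 30, -43, -20, -36] -> [47, 30, -20, -36, -43] -> -22
  [21, 29, -13, 17] -> [-13, 17] -> [13, -17] -> [] -> [] -> 0
  [-2, -33, 19, -6, -16, 12, 2, -30, -8] -> [19, -6, -16, 12, 2, -30, -8] -> [-19, 6, 16, -12, -2, 30, 8] -> [-12, -2, 30, 8] -> [30, 8, -2, -12] -> 24
  [25, 4, -35, 40, 17, 3, 20, -29, -37] -> [-35, 40, 17, 3, 20, -29, -37] -> [35, -40, -17, -3, -20, 29, 37] -> [-3, -20, 29, 37] -> [37, 29, -3, -20] -> 43
  [-44, -16, 47, -13, 35, -7, 38] -> [47, -13, 35, -7, 38] -> [-47, 13, -35, 7, -38] -> [7, -38] -> [7, -38] -> -31
  [-43, -25, -48, -25, 13] -> [-48, -25, 13] -> [48, 25, -13] -> [] -> [] -> 0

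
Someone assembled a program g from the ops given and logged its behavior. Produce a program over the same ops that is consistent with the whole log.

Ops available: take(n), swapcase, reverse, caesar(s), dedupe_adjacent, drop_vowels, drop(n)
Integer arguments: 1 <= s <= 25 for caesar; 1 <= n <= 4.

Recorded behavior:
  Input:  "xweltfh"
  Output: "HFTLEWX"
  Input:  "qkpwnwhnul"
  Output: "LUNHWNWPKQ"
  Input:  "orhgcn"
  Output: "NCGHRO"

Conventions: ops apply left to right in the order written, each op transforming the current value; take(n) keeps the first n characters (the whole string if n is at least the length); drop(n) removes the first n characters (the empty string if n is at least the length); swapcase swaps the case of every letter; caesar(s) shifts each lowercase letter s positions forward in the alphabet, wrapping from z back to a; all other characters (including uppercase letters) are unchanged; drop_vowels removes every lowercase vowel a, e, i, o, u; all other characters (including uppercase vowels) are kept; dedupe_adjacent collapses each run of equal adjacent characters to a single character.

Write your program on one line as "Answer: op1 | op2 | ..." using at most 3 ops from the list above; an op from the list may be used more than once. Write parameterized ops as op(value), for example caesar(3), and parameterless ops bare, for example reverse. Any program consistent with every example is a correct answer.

swapcase | reverse

Check, running the answer program on each example:
  "xweltfh" -> "XWELTFH" -> "HFTLEWX"
  "qkpwnwhnul" -> "QKPWNWHNUL" -> "LUNHWNWPKQ"
  "orhgcn" -> "ORHGCN" -> "NCGHRO"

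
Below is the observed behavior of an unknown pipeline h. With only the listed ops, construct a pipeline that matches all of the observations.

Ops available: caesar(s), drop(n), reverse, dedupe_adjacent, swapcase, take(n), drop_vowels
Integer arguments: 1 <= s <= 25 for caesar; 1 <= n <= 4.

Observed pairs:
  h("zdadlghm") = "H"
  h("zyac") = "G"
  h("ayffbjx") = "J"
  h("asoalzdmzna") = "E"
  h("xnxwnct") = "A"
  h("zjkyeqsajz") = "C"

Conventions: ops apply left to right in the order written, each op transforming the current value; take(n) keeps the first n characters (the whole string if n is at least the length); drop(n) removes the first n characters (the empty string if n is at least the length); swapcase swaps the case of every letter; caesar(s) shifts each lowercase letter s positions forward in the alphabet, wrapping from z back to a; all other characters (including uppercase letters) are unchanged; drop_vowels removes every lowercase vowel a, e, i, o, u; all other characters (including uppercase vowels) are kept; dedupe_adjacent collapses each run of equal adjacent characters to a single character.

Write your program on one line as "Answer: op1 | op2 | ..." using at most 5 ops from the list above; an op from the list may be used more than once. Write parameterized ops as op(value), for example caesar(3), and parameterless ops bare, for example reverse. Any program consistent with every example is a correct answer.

take(4) | caesar(4) | swapcase | drop(3)

Check, running the answer program on each example:
  "zdadlghm" -> "zdad" -> "dheh" -> "DHEH" -> "H"
  "zyac" -> "zyac" -> "dceg" -> "DCEG" -> "G"
  "ayffbjx" -> "ayff" -> "ecjj" -> "ECJJ" -> "J"
  "asoalzdmzna" -> "asoa" -> "ewse" -> "EWSE" -> "E"
  "xnxwnct" -> "xnxw" -> "brba" -> "BRBA" -> "A"
  "zjkyeqsajz" -> "zjky" -> "dnoc" -> "DNOC" -> "C"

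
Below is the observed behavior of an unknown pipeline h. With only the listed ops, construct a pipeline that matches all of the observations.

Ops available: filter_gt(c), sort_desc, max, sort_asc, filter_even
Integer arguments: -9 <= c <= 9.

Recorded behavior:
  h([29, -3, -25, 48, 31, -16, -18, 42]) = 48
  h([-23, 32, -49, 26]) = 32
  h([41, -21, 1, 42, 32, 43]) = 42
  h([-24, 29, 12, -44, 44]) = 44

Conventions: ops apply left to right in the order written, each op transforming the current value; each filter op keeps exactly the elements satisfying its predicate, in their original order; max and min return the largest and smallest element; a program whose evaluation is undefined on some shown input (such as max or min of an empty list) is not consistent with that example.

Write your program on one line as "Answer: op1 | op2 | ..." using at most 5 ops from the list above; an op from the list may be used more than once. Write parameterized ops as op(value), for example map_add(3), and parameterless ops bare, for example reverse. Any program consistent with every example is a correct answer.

filter_gt(1) | sort_desc | filter_even | max

Check, running the answer program on each example:
  [29, -3, -25, 48, 31, -16, -18, 42] -> [29, 48, 31, 42] -> [48, 42, 31, 29] -> [48, 42] -> 48
  [-23, 32, -49, 26] -> [32, 26] -> [32, 26] -> [32, 26] -> 32
  [41, -21, 1, 42, 32, 43] -> [41, 42, 32, 43] -> [43, 42, 41, 32] -> [42, 32] -> 42
  [-24, 29, 12, -44, 44] -> [29, 12, 44] -> [44, 29, 12] -> [44, 12] -> 44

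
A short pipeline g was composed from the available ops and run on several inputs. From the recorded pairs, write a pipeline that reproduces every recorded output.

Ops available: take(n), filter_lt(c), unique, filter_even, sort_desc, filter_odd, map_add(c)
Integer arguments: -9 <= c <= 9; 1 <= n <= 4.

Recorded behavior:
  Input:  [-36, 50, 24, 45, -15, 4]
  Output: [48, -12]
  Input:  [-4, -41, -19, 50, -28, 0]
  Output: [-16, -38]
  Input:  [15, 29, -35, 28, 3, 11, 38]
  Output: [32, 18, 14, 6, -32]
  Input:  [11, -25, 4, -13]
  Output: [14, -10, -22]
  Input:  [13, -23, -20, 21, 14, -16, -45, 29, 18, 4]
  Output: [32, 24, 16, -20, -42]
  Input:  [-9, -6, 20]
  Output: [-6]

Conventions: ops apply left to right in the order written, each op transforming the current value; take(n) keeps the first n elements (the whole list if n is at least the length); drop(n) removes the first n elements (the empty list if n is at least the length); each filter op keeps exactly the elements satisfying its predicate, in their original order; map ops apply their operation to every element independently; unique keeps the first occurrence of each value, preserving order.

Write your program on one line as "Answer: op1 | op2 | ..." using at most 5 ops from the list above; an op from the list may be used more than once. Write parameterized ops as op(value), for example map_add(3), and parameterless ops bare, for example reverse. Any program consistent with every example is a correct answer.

sort_desc | filter_odd | map_add(-4) | map_add(7)

Check, running the answer program on each example:
  [-36, 50, 24, 45, -15, 4] -> [50, 45, 24, 4, -15, -36] -> [45, -15] -> [41, -19] -> [48, -12]
  [-4, -41, -19, 50, -28, 0] -> [50, 0, -4, -19, -28, -41] -> [-19, -41] -> [-23, -45] -> [-16, -38]
  [15, 29, -35, 28, 3, 11, 38] -> [38, 29, 28, 15, 11, 3, -35] -> [29, 15, 11, 3, -35] -> [25, 11, 7, -1, -39] -> [32, 18, 14, 6, -32]
  [11, -25, 4, -13] -> [11, 4, -13, -25] -> [11, -13, -25] -> [7, -17, -29] -> [14, -10, -22]
  [13, -23, -20, 21, 14, -16, -45, 29, 18, 4] -> [29, 21, 18, 14, 13, 4, -16, -20, -23, -45] -> [29, 21, 13, -23, -45] -> [25, 17, 9, -27, -49] -> [32, 24, 16, -20, -42]
  [-9, -6, 20] -> [20, -6, -9] -> [-9] -> [-13] -> [-6]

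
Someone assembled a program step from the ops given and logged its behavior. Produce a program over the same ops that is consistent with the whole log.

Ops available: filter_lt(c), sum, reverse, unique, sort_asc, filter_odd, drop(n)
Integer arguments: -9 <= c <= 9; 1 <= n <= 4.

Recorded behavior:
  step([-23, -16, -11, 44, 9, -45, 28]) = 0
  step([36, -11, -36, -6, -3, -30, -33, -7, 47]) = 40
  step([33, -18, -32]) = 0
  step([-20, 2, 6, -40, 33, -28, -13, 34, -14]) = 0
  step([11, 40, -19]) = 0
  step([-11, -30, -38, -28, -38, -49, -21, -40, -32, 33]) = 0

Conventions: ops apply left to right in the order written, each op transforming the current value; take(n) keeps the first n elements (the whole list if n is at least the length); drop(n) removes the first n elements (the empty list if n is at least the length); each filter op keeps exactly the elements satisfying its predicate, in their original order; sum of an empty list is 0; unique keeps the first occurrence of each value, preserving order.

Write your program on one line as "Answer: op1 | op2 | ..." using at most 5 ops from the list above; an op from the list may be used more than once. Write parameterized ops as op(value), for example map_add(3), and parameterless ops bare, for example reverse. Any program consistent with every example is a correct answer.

drop(1) | filter_odd | drop(3) | sum

Check, running the answer program on each example:
  [-23, -16, -11, 44, 9, -45, 28] -> [-16, -11, 44, 9, -45, 28] -> [-11, 9, -45] -> [] -> 0
  [36, -11, -36, -6, -3, -30, -33, -7, 47] -> [-11, -36, -6, -3, -30, -33, -7, 47] -> [-11, -3, -33, -7, 47] -> [-7, 47] -> 40
  [33, -18, -32] -> [-18, -32] -> [] -> [] -> 0
  [-20, 2, 6, -40, 33, -28, -13, 34, -14] -> [2, 6, -40, 33, -28, -13, 34, -14] -> [33, -13] -> [] -> 0
  [11, 40, -19] -> [40, -19] -> [-19] -> [] -> 0
  [-11, -30, -38, -28, -38, -49, -21, -40, -32, 33] -> [-30, -38, -28, -38, -49, -21, -40, -32, 33] -> [-49, -21, 33] -> [] -> 0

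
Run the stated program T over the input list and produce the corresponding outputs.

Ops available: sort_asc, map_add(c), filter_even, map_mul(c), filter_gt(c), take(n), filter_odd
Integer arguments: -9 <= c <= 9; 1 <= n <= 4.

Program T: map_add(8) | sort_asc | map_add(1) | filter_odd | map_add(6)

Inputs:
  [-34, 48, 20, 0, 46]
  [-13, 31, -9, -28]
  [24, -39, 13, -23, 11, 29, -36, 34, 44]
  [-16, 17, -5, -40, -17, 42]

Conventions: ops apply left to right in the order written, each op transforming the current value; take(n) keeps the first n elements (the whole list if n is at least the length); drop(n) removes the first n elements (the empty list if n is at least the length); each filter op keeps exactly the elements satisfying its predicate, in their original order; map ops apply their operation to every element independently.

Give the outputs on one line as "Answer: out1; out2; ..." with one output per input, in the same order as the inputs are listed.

[-19, 15, 35, 61, 63]; [-13]; [-21, 39, 49, 59]; [-25, -1, 57]

Execution, op by op:
  [-34, 48, 20, 0, 46] -> [-26, 56, 28, 8, 54] -> [-26, 8, 28, 54, 56] -> [-25, 9, 29, 55, 57] -> [-25, 9, 29, 55, 57] -> [-19, 15, 35, 61, 63]
  [-13, 31, -9, -28] -> [-5, 39, -1, -20] -> [-20, -5, -1, 39] -> [-19, -4, 0, 40] -> [-19] -> [-13]
  [24, -39, 13, -23, 11, 29, -36, 34, 44] -> [32, -31, 21, -15, 19, 37, -28, 42, 52] -> [-31, -28, -15, 19, 21, 32, 37, 42, 52] -> [-30, -27, -14, 20, 22, 33, 38, 43, 53] -> [-27, 33, 43, 53] -> [-21, 39, 49, 59]
  [-16, 17, -5, -40, -17, 42] -> [-8, 25, 3, -32, -9, 50] -> [-32, -9, -8, 3, 25, 50] -> [-31, -8, -7, 4, 26, 51] -> [-31, -7, 51] -> [-25, -1, 57]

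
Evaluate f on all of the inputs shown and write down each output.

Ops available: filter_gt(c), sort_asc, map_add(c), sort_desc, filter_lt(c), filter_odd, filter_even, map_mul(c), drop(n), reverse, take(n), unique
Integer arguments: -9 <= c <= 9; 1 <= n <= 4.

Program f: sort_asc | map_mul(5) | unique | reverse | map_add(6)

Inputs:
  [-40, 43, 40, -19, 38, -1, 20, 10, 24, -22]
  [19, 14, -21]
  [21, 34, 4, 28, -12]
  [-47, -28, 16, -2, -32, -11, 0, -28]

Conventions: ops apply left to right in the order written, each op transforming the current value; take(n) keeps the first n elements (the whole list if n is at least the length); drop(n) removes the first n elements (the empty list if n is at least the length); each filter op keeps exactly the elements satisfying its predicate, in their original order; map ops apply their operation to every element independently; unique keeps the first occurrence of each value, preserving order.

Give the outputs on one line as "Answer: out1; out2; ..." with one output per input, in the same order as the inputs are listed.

Execution, op by op:
  [-40, 43, 40, -19, 38, -1, 20, 10, 24, -22] -> [-40, -22, -19, -1, 10, 20, 24, 38, 40, 43] -> [-200, -110, -95, -5, 50, 100, 120, 190, 200, 215] -> [-200, -110, -95, -5, 50, 100, 120, 190, 200, 215] -> [215, 200, 190, 120, 100, 50, -5, -95, -110, -200] -> [221, 206, 196, 126, 106, 56, 1, -89, -104, -194]
  [19, 14, -21] -> [-21, 14, 19] -> [-105, 70, 95] -> [-105, 70, 95] -> [95, 70, -105] -> [101, 76, -99]
  [21, 34, 4, 28, -12] -> [-12, 4, 21, 28, 34] -> [-60, 20, 105, 140, 170] -> [-60, 20, 105, 140, 170] -> [170, 140, 105, 20, -60] -> [176, 146, 111, 26, -54]
  [-47, -28, 16, -2, -32, -11, 0, -28] -> [-47, -32, -28, -28, -11, -2, 0, 16] -> [-235, -160, -140, -140, -55, -10, 0, 80] -> [-235, -160, -140, -55, -10, 0, 80] -> [80, 0, -10, -55, -140, -160, -235] -> [86, 6, -4, -49, -134, -154, -229]

[221, 206, 196, 126, 106, 56, 1, -89, -104, -194]; [101, 76, -99]; [176, 146, 111, 26, -54]; [86, 6, -4, -49, -134, -154, -229]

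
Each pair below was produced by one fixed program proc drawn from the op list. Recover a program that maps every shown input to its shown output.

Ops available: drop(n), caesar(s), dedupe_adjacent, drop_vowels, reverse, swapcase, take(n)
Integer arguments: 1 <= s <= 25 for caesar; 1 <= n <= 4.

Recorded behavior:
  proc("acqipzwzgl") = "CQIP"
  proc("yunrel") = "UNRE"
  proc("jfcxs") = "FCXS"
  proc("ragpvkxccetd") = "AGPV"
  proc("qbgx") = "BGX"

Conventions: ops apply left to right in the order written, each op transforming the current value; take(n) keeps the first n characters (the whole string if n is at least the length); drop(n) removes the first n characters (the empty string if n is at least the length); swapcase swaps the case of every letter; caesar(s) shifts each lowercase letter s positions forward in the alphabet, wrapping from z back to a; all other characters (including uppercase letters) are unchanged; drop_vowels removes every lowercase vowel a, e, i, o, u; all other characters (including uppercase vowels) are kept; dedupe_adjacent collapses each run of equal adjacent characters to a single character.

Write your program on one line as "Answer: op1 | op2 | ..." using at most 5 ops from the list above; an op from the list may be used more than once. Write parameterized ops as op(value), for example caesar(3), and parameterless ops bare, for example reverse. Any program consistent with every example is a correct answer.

dedupe_adjacent | drop(1) | swapcase | take(4)

Check, running the answer program on each example:
  "acqipzwzgl" -> "acqipzwzgl" -> "cqipzwzgl" -> "CQIPZWZGL" -> "CQIP"
  "yunrel" -> "yunrel" -> "unrel" -> "UNREL" -> "UNRE"
  "jfcxs" -> "jfcxs" -> "fcxs" -> "FCXS" -> "FCXS"
  "ragpvkxccetd" -> "ragpvkxcetd" -> "agpvkxcetd" -> "AGPVKXCETD" -> "AGPV"
  "qbgx" -> "qbgx" -> "bgx" -> "BGX" -> "BGX"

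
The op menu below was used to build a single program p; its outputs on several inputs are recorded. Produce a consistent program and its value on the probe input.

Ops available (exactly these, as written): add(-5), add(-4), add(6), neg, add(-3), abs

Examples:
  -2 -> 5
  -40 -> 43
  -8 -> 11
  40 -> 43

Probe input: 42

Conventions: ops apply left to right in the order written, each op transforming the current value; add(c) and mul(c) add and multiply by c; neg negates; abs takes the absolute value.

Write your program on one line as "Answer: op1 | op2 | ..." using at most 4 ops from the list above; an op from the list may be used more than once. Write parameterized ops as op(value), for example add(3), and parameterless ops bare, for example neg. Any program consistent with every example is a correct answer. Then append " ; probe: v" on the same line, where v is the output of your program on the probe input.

abs | add(-3) | add(6) ; probe: 45

Check, running the answer program on each example:
  -2 -> 2 -> -1 -> 5
  -40 -> 40 -> 37 -> 43
  -8 -> 8 -> 5 -> 11
  40 -> 40 -> 37 -> 43
  probe: 42 -> 42 -> 39 -> 45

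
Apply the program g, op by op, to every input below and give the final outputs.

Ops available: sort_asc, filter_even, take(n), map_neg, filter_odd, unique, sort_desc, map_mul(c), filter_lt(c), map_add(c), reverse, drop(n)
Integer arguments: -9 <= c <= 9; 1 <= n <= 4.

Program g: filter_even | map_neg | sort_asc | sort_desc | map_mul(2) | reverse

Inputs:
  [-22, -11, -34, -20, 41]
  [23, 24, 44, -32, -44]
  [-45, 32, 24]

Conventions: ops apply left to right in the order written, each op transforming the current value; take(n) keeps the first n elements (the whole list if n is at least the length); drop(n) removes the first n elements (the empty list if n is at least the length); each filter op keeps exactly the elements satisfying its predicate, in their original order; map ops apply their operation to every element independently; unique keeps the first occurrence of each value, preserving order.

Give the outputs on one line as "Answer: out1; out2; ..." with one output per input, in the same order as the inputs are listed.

Execution, op by op:
  [-22, -11, -34, -20, 41] -> [-22, -34, -20] -> [22, 34, 20] -> [20, 22, 34] -> [34, 22, 20] -> [68, 44, 40] -> [40, 44, 68]
  [23, 24, 44, -32, -44] -> [24, 44, -32, -44] -> [-24, -44, 32, 44] -> [-44, -24, 32, 44] -> [44, 32, -24, -44] -> [88, 64, -48, -88] -> [-88, -48, 64, 88]
  [-45, 32, 24] -> [32, 24] -> [-32, -24] -> [-32, -24] -> [-24, -32] -> [-48, -64] -> [-64, -48]

[40, 44, 68]; [-88, -48, 64, 88]; [-64, -48]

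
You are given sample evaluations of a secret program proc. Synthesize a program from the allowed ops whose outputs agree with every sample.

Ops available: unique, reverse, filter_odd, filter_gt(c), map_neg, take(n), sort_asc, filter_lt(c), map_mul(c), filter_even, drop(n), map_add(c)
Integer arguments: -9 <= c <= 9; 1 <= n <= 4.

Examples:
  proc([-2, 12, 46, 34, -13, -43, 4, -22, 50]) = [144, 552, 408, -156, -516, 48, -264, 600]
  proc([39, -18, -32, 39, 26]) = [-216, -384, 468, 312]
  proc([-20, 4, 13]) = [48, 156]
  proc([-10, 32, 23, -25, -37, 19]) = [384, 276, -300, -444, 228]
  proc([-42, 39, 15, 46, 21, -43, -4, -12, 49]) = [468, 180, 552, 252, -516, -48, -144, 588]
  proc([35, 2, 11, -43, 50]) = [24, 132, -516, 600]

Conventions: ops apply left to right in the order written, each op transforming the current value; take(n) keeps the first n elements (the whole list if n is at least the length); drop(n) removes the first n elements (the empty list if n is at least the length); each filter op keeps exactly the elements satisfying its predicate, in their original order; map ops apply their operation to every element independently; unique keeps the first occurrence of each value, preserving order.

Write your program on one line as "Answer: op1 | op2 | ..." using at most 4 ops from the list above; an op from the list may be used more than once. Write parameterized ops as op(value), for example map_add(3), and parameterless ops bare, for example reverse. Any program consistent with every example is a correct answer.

map_mul(-3) | map_mul(-4) | drop(1)

Check, running the answer program on each example:
  [-2, 12, 46, 34, -13, -43, 4, -22, 50] -> [6, -36, -138, -102, 39, 129, -12, 66, -150] -> [-24, 144, 552, 408, -156, -516, 48, -264, 600] -> [144, 552, 408, -156, -516, 48, -264, 600]
  [39, -18, -32, 39, 26] -> [-117, 54, 96, -117, -78] -> [468, -216, -384, 468, 312] -> [-216, -384, 468, 312]
  [-20, 4, 13] -> [60, -12, -39] -> [-240, 48, 156] -> [48, 156]
  [-10, 32, 23, -25, -37, 19] -> [30, -96, -69, 75, 111, -57] -> [-120, 384, 276, -300, -444, 228] -> [384, 276, -300, -444, 228]
  [-42, 39, 15, 46, 21, -43, -4, -12, 49] -> [126, -117, -45, -138, -63, 129, 12, 36, -147] -> [-504, 468, 180, 552, 252, -516, -48, -144, 588] -> [468, 180, 552, 252, -516, -48, -144, 588]
  [35, 2, 11, -43, 50] -> [-105, -6, -33, 129, -150] -> [420, 24, 132, -516, 600] -> [24, 132, -516, 600]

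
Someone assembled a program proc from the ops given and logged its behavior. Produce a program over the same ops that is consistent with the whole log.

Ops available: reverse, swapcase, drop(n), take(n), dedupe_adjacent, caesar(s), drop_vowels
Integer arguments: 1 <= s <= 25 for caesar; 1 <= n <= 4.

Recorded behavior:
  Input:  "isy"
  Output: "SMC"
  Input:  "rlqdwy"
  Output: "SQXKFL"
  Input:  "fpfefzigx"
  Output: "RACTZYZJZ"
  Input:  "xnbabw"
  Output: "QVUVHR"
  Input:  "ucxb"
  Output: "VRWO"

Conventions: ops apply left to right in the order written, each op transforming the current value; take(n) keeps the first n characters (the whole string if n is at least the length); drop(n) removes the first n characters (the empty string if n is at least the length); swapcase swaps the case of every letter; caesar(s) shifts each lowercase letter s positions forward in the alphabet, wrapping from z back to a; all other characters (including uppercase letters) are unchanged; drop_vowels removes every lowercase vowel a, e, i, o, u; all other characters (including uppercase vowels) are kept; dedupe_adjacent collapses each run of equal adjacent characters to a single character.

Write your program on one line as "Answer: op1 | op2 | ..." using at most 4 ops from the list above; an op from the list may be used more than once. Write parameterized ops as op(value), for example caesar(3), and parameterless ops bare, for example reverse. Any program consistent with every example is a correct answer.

caesar(20) | swapcase | reverse

Check, running the answer program on each example:
  "isy" -> "cms" -> "CMS" -> "SMC"
  "rlqdwy" -> "lfkxqs" -> "LFKXQS" -> "SQXKFL"
  "fpfefzigx" -> "zjzyztcar" -> "ZJZYZTCAR" -> "RACTZYZJZ"
  "xnbabw" -> "rhvuvq" -> "RHVUVQ" -> "QVUVHR"
  "ucxb" -> "owrv" -> "OWRV" -> "VRWO"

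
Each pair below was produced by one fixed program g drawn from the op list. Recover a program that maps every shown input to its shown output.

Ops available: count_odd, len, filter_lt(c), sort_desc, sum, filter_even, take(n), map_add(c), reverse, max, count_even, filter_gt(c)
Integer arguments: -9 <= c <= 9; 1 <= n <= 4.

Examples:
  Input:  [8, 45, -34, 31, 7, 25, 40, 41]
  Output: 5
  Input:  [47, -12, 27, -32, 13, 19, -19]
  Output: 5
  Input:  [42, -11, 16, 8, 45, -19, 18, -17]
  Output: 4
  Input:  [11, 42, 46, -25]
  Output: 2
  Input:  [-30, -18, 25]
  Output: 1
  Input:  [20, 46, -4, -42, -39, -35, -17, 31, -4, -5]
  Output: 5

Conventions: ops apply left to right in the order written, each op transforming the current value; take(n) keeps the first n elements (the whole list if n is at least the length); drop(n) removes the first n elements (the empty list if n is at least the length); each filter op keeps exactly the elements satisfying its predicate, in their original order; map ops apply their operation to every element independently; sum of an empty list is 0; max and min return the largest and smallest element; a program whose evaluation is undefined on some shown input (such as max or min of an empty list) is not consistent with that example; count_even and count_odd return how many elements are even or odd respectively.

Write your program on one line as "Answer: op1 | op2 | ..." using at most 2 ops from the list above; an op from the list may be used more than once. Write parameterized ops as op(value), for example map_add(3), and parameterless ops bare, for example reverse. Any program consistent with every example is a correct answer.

map_add(5) | count_even

Check, running the answer program on each example:
  [8, 45, -34, 31, 7, 25, 40, 41] -> [13, 50, -29, 36, 12, 30, 45, 46] -> 5
  [47, -12, 27, -32, 13, 19, -19] -> [52, -7, 32, -27, 18, 24, -14] -> 5
  [42, -11, 16, 8, 45, -19, 18, -17] -> [47, -6, 21, 13, 50, -14, 23, -12] -> 4
  [11, 42, 46, -25] -> [16, 47, 51, -20] -> 2
  [-30, -18, 25] -> [-25, -13, 30] -> 1
  [20, 46, -4, -42, -39, -35, -17, 31, -4, -5] -> [25, 51, 1, -37, -34, -30, -12, 36, 1, 0] -> 5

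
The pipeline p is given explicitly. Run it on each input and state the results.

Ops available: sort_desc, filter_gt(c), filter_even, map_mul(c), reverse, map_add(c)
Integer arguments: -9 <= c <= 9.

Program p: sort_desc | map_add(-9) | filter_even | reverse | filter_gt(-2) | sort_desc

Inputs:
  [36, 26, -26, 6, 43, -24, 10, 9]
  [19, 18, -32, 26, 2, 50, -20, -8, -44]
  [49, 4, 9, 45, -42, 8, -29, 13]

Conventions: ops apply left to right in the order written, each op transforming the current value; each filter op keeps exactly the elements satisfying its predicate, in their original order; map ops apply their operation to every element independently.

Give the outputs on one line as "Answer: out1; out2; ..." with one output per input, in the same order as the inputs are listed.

[34, 0]; [10]; [40, 36, 4, 0]

Execution, op by op:
  [36, 26, -26, 6, 43, -24, 10, 9] -> [43, 36, 26, 10, 9, 6, -24, -26] -> [34, 27, 17, 1, 0, -3, -33, -35] -> [34, 0] -> [0, 34] -> [0, 34] -> [34, 0]
  [19, 18, -32, 26, 2, 50, -20, -8, -44] -> [50, 26, 19, 18, 2, -8, -20, -32, -44] -> [41, 17, 10, 9, -7, -17, -29, -41, -53] -> [10] -> [10] -> [10] -> [10]
  [49, 4, 9, 45, -42, 8, -29, 13] -> [49, 45, 13, 9, 8, 4, -29, -42] -> [40, 36, 4, 0, -1, -5, -38, -51] -> [40, 36, 4, 0, -38] -> [-38, 0, 4, 36, 40] -> [0, 4, 36, 40] -> [40, 36, 4, 0]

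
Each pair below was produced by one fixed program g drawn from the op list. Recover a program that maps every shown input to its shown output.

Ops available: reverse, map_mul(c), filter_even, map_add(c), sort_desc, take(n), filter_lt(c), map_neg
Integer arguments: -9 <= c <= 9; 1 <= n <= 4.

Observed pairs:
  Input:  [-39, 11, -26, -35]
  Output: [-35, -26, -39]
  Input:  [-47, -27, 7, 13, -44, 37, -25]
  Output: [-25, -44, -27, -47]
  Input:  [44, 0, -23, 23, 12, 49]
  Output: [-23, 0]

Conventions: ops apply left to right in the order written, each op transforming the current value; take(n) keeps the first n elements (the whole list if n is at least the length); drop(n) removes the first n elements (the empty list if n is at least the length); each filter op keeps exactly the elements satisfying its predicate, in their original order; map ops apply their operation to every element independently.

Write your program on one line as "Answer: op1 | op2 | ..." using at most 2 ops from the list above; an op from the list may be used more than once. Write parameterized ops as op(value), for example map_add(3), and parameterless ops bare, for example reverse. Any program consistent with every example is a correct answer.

filter_lt(4) | reverse

Check, running the answer program on each example:
  [-39, 11, -26, -35] -> [-39, -26, -35] -> [-35, -26, -39]
  [-47, -27, 7, 13, -44, 37, -25] -> [-47, -27, -44, -25] -> [-25, -44, -27, -47]
  [44, 0, -23, 23, 12, 49] -> [0, -23] -> [-23, 0]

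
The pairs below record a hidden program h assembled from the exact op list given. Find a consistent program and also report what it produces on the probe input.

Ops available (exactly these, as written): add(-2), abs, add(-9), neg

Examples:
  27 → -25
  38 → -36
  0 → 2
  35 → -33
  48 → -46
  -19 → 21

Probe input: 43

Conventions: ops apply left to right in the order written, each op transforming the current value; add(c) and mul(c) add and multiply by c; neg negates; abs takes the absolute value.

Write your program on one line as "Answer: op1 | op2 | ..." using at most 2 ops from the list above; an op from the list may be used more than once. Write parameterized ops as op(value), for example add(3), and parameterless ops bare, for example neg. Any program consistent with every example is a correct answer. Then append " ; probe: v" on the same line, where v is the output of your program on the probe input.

add(-2) | neg ; probe: -41

Check, running the answer program on each example:
  27 -> 25 -> -25
  38 -> 36 -> -36
  0 -> -2 -> 2
  35 -> 33 -> -33
  48 -> 46 -> -46
  -19 -> -21 -> 21
  probe: 43 -> 41 -> -41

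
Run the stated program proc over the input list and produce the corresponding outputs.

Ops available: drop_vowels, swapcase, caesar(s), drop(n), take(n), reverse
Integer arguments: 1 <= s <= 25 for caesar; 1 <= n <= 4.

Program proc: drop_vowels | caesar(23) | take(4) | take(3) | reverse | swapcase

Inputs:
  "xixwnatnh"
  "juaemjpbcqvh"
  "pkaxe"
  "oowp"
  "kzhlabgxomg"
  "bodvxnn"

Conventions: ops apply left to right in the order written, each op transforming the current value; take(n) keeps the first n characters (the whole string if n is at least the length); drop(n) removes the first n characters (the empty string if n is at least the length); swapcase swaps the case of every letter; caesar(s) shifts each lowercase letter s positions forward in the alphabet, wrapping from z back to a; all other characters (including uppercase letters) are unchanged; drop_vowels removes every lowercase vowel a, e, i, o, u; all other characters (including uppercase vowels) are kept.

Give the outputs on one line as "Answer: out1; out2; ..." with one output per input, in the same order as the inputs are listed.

Execution, op by op:
  "xixwnatnh" -> "xxwntnh" -> "uutkqke" -> "uutk" -> "uut" -> "tuu" -> "TUU"
  "juaemjpbcqvh" -> "jmjpbcqvh" -> "gjgmyznse" -> "gjgm" -> "gjg" -> "gjg" -> "GJG"
  "pkaxe" -> "pkx" -> "mhu" -> "mhu" -> "mhu" -> "uhm" -> "UHM"
  "oowp" -> "wp" -> "tm" -> "tm" -> "tm" -> "mt" -> "MT"
  "kzhlabgxomg" -> "kzhlbgxmg" -> "hweiydujd" -> "hwei" -> "hwe" -> "ewh" -> "EWH"
  "bodvxnn" -> "bdvxnn" -> "yasukk" -> "yasu" -> "yas" -> "say" -> "SAY"

"TUU"; "GJG"; "UHM"; "MT"; "EWH"; "SAY"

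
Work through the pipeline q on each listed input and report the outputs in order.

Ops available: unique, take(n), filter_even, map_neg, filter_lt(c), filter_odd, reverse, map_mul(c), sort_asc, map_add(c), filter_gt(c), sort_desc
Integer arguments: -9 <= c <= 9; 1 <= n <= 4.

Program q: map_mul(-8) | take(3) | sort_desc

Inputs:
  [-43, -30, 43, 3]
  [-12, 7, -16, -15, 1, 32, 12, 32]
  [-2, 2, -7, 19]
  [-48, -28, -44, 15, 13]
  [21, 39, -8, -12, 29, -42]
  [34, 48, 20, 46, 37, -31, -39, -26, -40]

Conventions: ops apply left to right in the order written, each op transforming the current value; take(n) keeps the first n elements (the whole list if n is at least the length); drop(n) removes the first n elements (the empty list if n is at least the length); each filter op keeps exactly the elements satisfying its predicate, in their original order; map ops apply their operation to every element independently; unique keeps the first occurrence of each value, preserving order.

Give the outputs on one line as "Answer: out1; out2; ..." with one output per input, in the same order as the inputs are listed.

Execution, op by op:
  [-43, -30, 43, 3] -> [344, 240, -344, -24] -> [344, 240, -344] -> [344, 240, -344]
  [-12, 7, -16, -15, 1, 32, 12, 32] -> [96, -56, 128, 120, -8, -256, -96, -256] -> [96, -56, 128] -> [128, 96, -56]
  [-2, 2, -7, 19] -> [16, -16, 56, -152] -> [16, -16, 56] -> [56, 16, -16]
  [-48, -28, -44, 15, 13] -> [384, 224, 352, -120, -104] -> [384, 224, 352] -> [384, 352, 224]
  [21, 39, -8, -12, 29, -42] -> [-168, -312, 64, 96, -232, 336] -> [-168, -312, 64] -> [64, -168, -312]
  [34, 48, 20, 46, 37, -31, -39, -26, -40] -> [-272, -384, -160, -368, -296, 248, 312, 208, 320] -> [-272, -384, -160] -> [-160, -272, -384]

[344, 240, -344]; [128, 96, -56]; [56, 16, -16]; [384, 352, 224]; [64, -168, -312]; [-160, -272, -384]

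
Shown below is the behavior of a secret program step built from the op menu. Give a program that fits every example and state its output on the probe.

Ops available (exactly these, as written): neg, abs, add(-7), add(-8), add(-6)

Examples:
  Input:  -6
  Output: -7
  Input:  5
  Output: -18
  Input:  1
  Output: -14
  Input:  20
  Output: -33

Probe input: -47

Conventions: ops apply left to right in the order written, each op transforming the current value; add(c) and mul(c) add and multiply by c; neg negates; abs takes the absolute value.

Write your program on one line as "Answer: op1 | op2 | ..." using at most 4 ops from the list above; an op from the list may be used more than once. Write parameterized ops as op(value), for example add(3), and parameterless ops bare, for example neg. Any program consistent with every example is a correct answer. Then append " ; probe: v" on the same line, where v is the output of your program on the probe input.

neg | add(-6) | add(-7) ; probe: 34

Check, running the answer program on each example:
  -6 -> 6 -> 0 -> -7
  5 -> -5 -> -11 -> -18
  1 -> -1 -> -7 -> -14
  20 -> -20 -> -26 -> -33
  probe: -47 -> 47 -> 41 -> 34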